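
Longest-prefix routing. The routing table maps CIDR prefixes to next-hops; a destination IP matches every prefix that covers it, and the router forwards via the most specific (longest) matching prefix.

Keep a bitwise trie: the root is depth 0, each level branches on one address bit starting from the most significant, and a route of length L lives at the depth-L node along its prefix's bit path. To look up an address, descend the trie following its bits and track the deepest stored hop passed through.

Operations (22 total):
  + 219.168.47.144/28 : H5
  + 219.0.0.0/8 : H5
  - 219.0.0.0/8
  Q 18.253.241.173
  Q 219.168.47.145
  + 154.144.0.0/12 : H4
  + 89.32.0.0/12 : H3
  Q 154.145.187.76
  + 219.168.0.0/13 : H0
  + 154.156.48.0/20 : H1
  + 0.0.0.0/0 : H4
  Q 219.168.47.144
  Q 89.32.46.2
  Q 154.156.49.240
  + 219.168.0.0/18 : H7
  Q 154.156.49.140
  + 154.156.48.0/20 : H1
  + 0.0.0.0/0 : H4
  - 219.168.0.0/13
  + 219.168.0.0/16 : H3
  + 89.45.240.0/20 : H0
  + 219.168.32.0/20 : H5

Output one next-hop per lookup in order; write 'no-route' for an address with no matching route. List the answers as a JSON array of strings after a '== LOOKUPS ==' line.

Apply in order:
  + 219.168.47.144/28 (H5) depth=28
  + 219.0.0.0/8 (H5) depth=8
  - 219.0.0.0/8 clear@8
  ? 18.253.241.173  path d0:-  best=no-route
  ? 219.168.47.145  path d0:-→d1:-→d2:-→d3:-→d4:-→d5:-→d6:-→d7:-→d8:-→d9:-→d10:-→d11:-→d12:-→d13:-→d14:-→d15:-→d16:-→d17:-→d18:-→d19:-→d20:-→d21:-→d22:-→d23:-→d24:-→d25:-→d26:-→d27:-→d28:H5  best=H5
  + 154.144.0.0/12 (H4) depth=12
  + 89.32.0.0/12 (H3) depth=12
  ? 154.145.187.76  path d0:-→d1:-→d2:-→d3:-→d4:-→d5:-→d6:-→d7:-→d8:-→d9:-→d10:-→d11:-→d12:H4  best=H4
  + 219.168.0.0/13 (H0) depth=13
  + 154.156.48.0/20 (H1) depth=20
  + 0.0.0.0/0 (H4) depth=0
  ? 219.168.47.144  path d0:H4→d1:-→d2:-→d3:-→d4:-→d5:-→d6:-→d7:-→d8:-→d9:-→d10:-→d11:-→d12:-→d13:H0→d14:-→d15:-→d16:-→d17:-→d18:-→d19:-→d20:-→d21:-→d22:-→d23:-→d24:-→d25:-→d26:-→d27:-→d28:H5  best=H5
  ? 89.32.46.2  path d0:H4→d1:-→d2:-→d3:-→d4:-→d5:-→d6:-→d7:-→d8:-→d9:-→d10:-→d11:-→d12:H3  best=H3
  ? 154.156.49.240  path d0:H4→d1:-→d2:-→d3:-→d4:-→d5:-→d6:-→d7:-→d8:-→d9:-→d10:-→d11:-→d12:H4→d13:-→d14:-→d15:-→d16:-→d17:-→d18:-→d19:-→d20:H1  best=H1
  + 219.168.0.0/18 (H7) depth=18
  ? 154.156.49.140  path d0:H4→d1:-→d2:-→d3:-→d4:-→d5:-→d6:-→d7:-→d8:-→d9:-→d10:-→d11:-→d12:H4→d13:-→d14:-→d15:-→d16:-→d17:-→d18:-→d19:-→d20:H1  best=H1
  + 154.156.48.0/20 (H1) depth=20
  + 0.0.0.0/0 (H4) depth=0
  - 219.168.0.0/13 clear@13
  + 219.168.0.0/16 (H3) depth=16
  + 89.45.240.0/20 (H0) depth=20
  + 219.168.32.0/20 (H5) depth=20

== LOOKUPS ==
["no-route","H5","H4","H5","H3","H1","H1"]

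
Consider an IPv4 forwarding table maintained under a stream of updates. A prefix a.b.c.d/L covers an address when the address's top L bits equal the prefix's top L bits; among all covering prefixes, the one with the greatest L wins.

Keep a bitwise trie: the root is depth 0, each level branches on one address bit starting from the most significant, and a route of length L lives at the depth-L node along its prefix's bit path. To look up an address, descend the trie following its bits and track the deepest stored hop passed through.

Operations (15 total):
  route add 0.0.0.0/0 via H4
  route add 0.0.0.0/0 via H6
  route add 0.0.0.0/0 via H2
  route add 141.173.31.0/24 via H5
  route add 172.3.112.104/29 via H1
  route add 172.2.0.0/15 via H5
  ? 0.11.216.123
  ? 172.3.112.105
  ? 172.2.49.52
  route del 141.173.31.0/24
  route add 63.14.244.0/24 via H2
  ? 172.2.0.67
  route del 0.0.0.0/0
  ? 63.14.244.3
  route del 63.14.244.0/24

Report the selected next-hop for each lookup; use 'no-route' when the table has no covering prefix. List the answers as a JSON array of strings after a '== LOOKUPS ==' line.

Trace:
  + 0.0.0.0/0 (H4) depth=0
  + 0.0.0.0/0 (H6) depth=0
  + 0.0.0.0/0 (H2) depth=0
  + 141.173.31.0/24 (H5) depth=24
  + 172.3.112.104/29 (H1) depth=29
  + 172.2.0.0/15 (H5) depth=15
  Q 0.11.216.123: descend ε ; hops seen [H2] ; pick H2
  Q 172.3.112.105: descend 10101100000000110111000001101 ; hops seen [H2,H5,H1] ; pick H1
  Q 172.2.49.52: descend 101011000000001 ; hops seen [H2,H5] ; pick H5
  - 141.173.31.0/24 clear@24
  + 63.14.244.0/24 (H2) depth=24
  Q 172.2.0.67: descend 101011000000001 ; hops seen [H2,H5] ; pick H5
  - 0.0.0.0/0 clear@0
  Q 63.14.244.3: descend 001111110000111011110100 ; hops seen [H2] ; pick H2
  - 63.14.244.0/24 clear@24

== LOOKUPS ==
["H2","H1","H5","H5","H2"]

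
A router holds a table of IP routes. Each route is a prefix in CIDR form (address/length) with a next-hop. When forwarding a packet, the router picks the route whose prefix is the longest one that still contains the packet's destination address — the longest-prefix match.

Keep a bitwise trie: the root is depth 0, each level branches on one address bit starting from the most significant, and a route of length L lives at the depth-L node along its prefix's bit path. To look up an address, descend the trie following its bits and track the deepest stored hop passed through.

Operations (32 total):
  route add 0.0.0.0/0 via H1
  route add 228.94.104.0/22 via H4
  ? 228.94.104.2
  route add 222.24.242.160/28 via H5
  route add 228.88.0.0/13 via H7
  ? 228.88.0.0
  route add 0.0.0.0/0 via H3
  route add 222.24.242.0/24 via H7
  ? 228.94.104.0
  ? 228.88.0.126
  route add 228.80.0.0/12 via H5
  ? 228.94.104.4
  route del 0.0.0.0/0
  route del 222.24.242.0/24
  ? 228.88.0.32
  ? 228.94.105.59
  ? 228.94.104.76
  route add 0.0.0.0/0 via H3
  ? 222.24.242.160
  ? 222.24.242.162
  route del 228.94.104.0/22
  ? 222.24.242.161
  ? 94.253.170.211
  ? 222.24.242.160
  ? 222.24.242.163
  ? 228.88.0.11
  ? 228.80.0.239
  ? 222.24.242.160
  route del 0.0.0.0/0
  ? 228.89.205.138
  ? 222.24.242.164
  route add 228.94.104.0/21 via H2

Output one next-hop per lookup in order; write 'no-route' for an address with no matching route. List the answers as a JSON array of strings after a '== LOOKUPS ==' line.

Process each operation:
  + 0.0.0.0/0 (H1) depth=0
  + 228.94.104.0/22 (H4) depth=22
  ? 228.94.104.2  path d0:H1→d1:-→d2:-→d3:-→d4:-→d5:-→d6:-→d7:-→d8:-→d9:-→d10:-→d11:-→d12:-→d13:-→d14:-→d15:-→d16:-→d17:-→d18:-→d19:-→d20:-→d21:-→d22:H4  best=H4
  + 222.24.242.160/28 (H5) depth=28
  + 228.88.0.0/13 (H7) depth=13
  ? 228.88.0.0  path d0:H1→d1:-→d2:-→d3:-→d4:-→d5:-→d6:-→d7:-→d8:-→d9:-→d10:-→d11:-→d12:-→d13:H7  best=H7
  + 0.0.0.0/0 (H3) depth=0
  + 222.24.242.0/24 (H7) depth=24
  ? 228.94.104.0  path d0:H3→d1:-→d2:-→d3:-→d4:-→d5:-→d6:-→d7:-→d8:-→d9:-→d10:-→d11:-→d12:-→d13:H7→d14:-→d15:-→d16:-→d17:-→d18:-→d19:-→d20:-→d21:-→d22:H4  best=H4
  ? 228.88.0.126  path d0:H3→d1:-→d2:-→d3:-→d4:-→d5:-→d6:-→d7:-→d8:-→d9:-→d10:-→d11:-→d12:-→d13:H7  best=H7
  + 228.80.0.0/12 (H5) depth=12
  ? 228.94.104.4  path d0:H3→d1:-→d2:-→d3:-→d4:-→d5:-→d6:-→d7:-→d8:-→d9:-→d10:-→d11:-→d12:H5→d13:H7→d14:-→d15:-→d16:-→d17:-→d18:-→d19:-→d20:-→d21:-→d22:H4  best=H4
  - 0.0.0.0/0 clear@0
  - 222.24.242.0/24 clear@24
  ? 228.88.0.32  path d0:-→d1:-→d2:-→d3:-→d4:-→d5:-→d6:-→d7:-→d8:-→d9:-→d10:-→d11:-→d12:H5→d13:H7  best=H7
  ? 228.94.105.59  path d0:-→d1:-→d2:-→d3:-→d4:-→d5:-→d6:-→d7:-→d8:-→d9:-→d10:-→d11:-→d12:H5→d13:H7→d14:-→d15:-→d16:-→d17:-→d18:-→d19:-→d20:-→d21:-→d22:H4  best=H4
  ? 228.94.104.76  path d0:-→d1:-→d2:-→d3:-→d4:-→d5:-→d6:-→d7:-→d8:-→d9:-→d10:-→d11:-→d12:H5→d13:H7→d14:-→d15:-→d16:-→d17:-→d18:-→d19:-→d20:-→d21:-→d22:H4  best=H4
  + 0.0.0.0/0 (H3) depth=0
  ? 222.24.242.160  path d0:H3→d1:-→d2:-→d3:-→d4:-→d5:-→d6:-→d7:-→d8:-→d9:-→d10:-→d11:-→d12:-→d13:-→d14:-→d15:-→d16:-→d17:-→d18:-→d19:-→d20:-→d21:-→d22:-→d23:-→d24:-→d25:-→d26:-→d27:-→d28:H5  best=H5
  ? 222.24.242.162  path d0:H3→d1:-→d2:-→d3:-→d4:-→d5:-→d6:-→d7:-→d8:-→d9:-→d10:-→d11:-→d12:-→d13:-→d14:-→d15:-→d16:-→d17:-→d18:-→d19:-→d20:-→d21:-→d22:-→d23:-→d24:-→d25:-→d26:-→d27:-→d28:H5  best=H5
  - 228.94.104.0/22 clear@22
  ? 222.24.242.161  path d0:H3→d1:-→d2:-→d3:-→d4:-→d5:-→d6:-→d7:-→d8:-→d9:-→d10:-→d11:-→d12:-→d13:-→d14:-→d15:-→d16:-→d17:-→d18:-→d19:-→d20:-→d21:-→d22:-→d23:-→d24:-→d25:-→d26:-→d27:-→d28:H5  best=H5
  ? 94.253.170.211  path d0:H3  best=H3
  ? 222.24.242.160  path d0:H3→d1:-→d2:-→d3:-→d4:-→d5:-→d6:-→d7:-→d8:-→d9:-→d10:-→d11:-→d12:-→d13:-→d14:-→d15:-→d16:-→d17:-→d18:-→d19:-→d20:-→d21:-→d22:-→d23:-→d24:-→d25:-→d26:-→d27:-→d28:H5  best=H5
  ? 222.24.242.163  path d0:H3→d1:-→d2:-→d3:-→d4:-→d5:-→d6:-→d7:-→d8:-→d9:-→d10:-→d11:-→d12:-→d13:-→d14:-→d15:-→d16:-→d17:-→d18:-→d19:-→d20:-→d21:-→d22:-→d23:-→d24:-→d25:-→d26:-→d27:-→d28:H5  best=H5
  ? 228.88.0.11  path d0:H3→d1:-→d2:-→d3:-→d4:-→d5:-→d6:-→d7:-→d8:-→d9:-→d10:-→d11:-→d12:H5→d13:H7  best=H7
  ? 228.80.0.239  path d0:H3→d1:-→d2:-→d3:-→d4:-→d5:-→d6:-→d7:-→d8:-→d9:-→d10:-→d11:-→d12:H5  best=H5
  ? 222.24.242.160  path d0:H3→d1:-→d2:-→d3:-→d4:-→d5:-→d6:-→d7:-→d8:-→d9:-→d10:-→d11:-→d12:-→d13:-→d14:-→d15:-→d16:-→d17:-→d18:-→d19:-→d20:-→d21:-→d22:-→d23:-→d24:-→d25:-→d26:-→d27:-→d28:H5  best=H5
  - 0.0.0.0/0 clear@0
  ? 228.89.205.138  path d0:-→d1:-→d2:-→d3:-→d4:-→d5:-→d6:-→d7:-→d8:-→d9:-→d10:-→d11:-→d12:H5→d13:H7  best=H7
  ? 222.24.242.164  path d0:-→d1:-→d2:-→d3:-→d4:-→d5:-→d6:-→d7:-→d8:-→d9:-→d10:-→d11:-→d12:-→d13:-→d14:-→d15:-→d16:-→d17:-→d18:-→d19:-→d20:-→d21:-→d22:-→d23:-→d24:-→d25:-→d26:-→d27:-→d28:H5  best=H5
  + 228.94.104.0/21 (H2) depth=21

== LOOKUPS ==
["H4","H7","H4","H7","H4","H7","H4","H4","H5","H5","H5","H3","H5","H5","H7","H5","H5","H7","H5"]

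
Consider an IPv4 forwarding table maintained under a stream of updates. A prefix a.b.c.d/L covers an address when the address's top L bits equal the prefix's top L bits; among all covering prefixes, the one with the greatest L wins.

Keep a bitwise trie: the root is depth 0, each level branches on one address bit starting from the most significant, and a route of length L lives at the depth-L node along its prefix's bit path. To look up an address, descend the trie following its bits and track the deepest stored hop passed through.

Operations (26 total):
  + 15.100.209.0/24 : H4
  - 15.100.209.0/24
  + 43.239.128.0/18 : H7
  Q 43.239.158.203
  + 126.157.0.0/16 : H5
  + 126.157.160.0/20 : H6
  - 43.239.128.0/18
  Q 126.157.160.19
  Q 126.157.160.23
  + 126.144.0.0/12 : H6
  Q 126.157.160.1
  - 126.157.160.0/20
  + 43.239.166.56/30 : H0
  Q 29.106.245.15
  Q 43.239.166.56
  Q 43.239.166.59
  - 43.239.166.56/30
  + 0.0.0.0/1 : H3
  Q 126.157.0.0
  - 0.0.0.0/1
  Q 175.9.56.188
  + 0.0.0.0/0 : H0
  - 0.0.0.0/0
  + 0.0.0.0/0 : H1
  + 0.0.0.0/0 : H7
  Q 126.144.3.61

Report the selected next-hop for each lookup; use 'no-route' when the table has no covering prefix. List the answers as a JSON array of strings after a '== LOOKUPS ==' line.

Process each operation:
  add 15.100.209.0/24 -> H4 at depth 24
  del 15.100.209.0/24 (clear depth 24)
  add 43.239.128.0/18 -> H7 at depth 18
  Q 43.239.158.203: descend 001010111110111110 ; hops seen [H7] ; pick H7
  add 126.157.0.0/16 -> H5 at depth 16
  add 126.157.160.0/20 -> H6 at depth 20
  del 43.239.128.0/18 (clear depth 18)
  Q 126.157.160.19: descend 01111110100111011010 ; hops seen [H5,H6] ; pick H6
  Q 126.157.160.23: descend 01111110100111011010 ; hops seen [H5,H6] ; pick H6
  add 126.144.0.0/12 -> H6 at depth 12
  Q 126.157.160.1: descend 01111110100111011010 ; hops seen [H6,H5,H6] ; pick H6
  del 126.157.160.0/20 (clear depth 20)
  add 43.239.166.56/30 -> H0 at depth 30
  Q 29.106.245.15: descend 000 ; hops seen [∅] ; pick no-route
  Q 43.239.166.56: descend 001010111110111110100110001110 ; hops seen [H0] ; pick H0
  Q 43.239.166.59: descend 001010111110111110100110001110 ; hops seen [H0] ; pick H0
  del 43.239.166.56/30 (clear depth 30)
  add 0.0.0.0/1 -> H3 at depth 1
  Q 126.157.0.0: descend 0111111010011101 ; hops seen [H3,H6,H5] ; pick H5
  del 0.0.0.0/1 (clear depth 1)
  Q 175.9.56.188: descend ε ; hops seen [∅] ; pick no-route
  add 0.0.0.0/0 -> H0 at depth 0
  del 0.0.0.0/0 (clear depth 0)
  add 0.0.0.0/0 -> H1 at depth 0
  add 0.0.0.0/0 -> H7 at depth 0
  Q 126.144.3.61: descend 011111101001 ; hops seen [H7,H6] ; pick H6

== LOOKUPS ==
["H7","H6","H6","H6","no-route","H0","H0","H5","no-route","H6"]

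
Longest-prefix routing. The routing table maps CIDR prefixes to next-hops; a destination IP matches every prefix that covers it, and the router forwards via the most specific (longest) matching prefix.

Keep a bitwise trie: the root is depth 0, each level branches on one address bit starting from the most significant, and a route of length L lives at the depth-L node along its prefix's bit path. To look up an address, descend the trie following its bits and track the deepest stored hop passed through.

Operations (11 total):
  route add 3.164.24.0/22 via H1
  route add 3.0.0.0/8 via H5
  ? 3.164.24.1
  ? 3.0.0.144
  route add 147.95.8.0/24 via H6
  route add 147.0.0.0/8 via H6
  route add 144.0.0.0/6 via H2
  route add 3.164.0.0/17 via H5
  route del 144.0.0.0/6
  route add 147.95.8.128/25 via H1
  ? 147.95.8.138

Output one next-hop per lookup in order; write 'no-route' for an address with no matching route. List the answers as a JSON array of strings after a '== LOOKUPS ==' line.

Process each operation:
  add 3.164.24.0/22 -> H1 at depth 22
  add 3.0.0.0/8 -> H5 at depth 8
  lookup 3.164.24.1: bits 0000001110100100000110 walk d0:-→d1:-→d2:-→d3:-→d4:-→d5:-→d6:-→d7:-→d8:H5→d9:-→d10:-→d11:-→d12:-→d13:-→d14:-→d15:-→d16:-→d17:-→d18:-→d19:-→d20:-→d21:-→d22:H1 -> H1
  lookup 3.0.0.144: bits 00000011 walk d0:-→d1:-→d2:-→d3:-→d4:-→d5:-→d6:-→d7:-→d8:H5 -> H5
  add 147.95.8.0/24 -> H6 at depth 24
  add 147.0.0.0/8 -> H6 at depth 8
  add 144.0.0.0/6 -> H2 at depth 6
  add 3.164.0.0/17 -> H5 at depth 17
  del 144.0.0.0/6 (clear depth 6)
  add 147.95.8.128/25 -> H1 at depth 25
  lookup 147.95.8.138: bits 1001001101011111000010001 walk d0:-→d1:-→d2:-→d3:-→d4:-→d5:-→d6:-→d7:-→d8:H6→d9:-→d10:-→d11:-→d12:-→d13:-→d14:-→d15:-→d16:-→d17:-→d18:-→d19:-→d20:-→d21:-→d22:-→d23:-→d24:H6→d25:H1 -> H1

== LOOKUPS ==
["H1","H5","H1"]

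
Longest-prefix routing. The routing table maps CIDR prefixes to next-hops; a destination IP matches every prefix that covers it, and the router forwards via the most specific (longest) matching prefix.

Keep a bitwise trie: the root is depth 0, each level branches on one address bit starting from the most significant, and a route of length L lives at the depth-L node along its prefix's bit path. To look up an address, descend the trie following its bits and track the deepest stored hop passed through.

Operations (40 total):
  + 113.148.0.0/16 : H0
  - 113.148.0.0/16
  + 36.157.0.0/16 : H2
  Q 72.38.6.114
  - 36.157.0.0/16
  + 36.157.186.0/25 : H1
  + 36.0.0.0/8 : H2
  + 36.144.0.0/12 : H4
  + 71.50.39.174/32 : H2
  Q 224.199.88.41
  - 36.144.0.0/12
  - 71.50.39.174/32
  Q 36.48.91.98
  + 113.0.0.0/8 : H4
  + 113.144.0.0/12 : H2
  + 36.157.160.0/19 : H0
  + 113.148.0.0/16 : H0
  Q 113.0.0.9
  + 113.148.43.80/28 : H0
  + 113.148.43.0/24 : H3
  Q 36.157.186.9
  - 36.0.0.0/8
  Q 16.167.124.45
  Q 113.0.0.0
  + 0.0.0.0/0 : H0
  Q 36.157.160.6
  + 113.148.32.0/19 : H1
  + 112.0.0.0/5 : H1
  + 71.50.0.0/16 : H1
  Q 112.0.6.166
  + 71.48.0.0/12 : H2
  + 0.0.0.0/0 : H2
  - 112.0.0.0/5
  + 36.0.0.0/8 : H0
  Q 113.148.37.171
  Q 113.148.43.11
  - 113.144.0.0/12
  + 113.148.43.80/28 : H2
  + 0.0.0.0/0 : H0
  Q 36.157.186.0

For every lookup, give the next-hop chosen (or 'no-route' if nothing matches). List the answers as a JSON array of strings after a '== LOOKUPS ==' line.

Trace:
  + 113.148.0.0/16 (H0) depth=16
  del 113.148.0.0/16 (clear depth 16)
  + 36.157.0.0/16 (H2) depth=16
  ? 72.38.6.114  path d0:-→d1:-→d2:-  best=no-route
  del 36.157.0.0/16 (clear depth 16)
  + 36.157.186.0/25 (H1) depth=25
  + 36.0.0.0/8 (H2) depth=8
  + 36.144.0.0/12 (H4) depth=12
  + 71.50.39.174/32 (H2) depth=32
  ? 224.199.88.41  path d0:-  best=no-route
  del 36.144.0.0/12 (clear depth 12)
  del 71.50.39.174/32 (clear depth 32)
  ? 36.48.91.98  path d0:-→d1:-→d2:-→d3:-→d4:-→d5:-→d6:-→d7:-→d8:H2  best=H2
  + 113.0.0.0/8 (H4) depth=8
  + 113.144.0.0/12 (H2) depth=12
  + 36.157.160.0/19 (H0) depth=19
  + 113.148.0.0/16 (H0) depth=16
  ? 113.0.0.9  path d0:-→d1:-→d2:-→d3:-→d4:-→d5:-→d6:-→d7:-→d8:H4  best=H4
  + 113.148.43.80/28 (H0) depth=28
  + 113.148.43.0/24 (H3) depth=24
  ? 36.157.186.9  path d0:-→d1:-→d2:-→d3:-→d4:-→d5:-→d6:-→d7:-→d8:H2→d9:-→d10:-→d11:-→d12:-→d13:-→d14:-→d15:-→d16:-→d17:-→d18:-→d19:H0→d20:-→d21:-→d22:-→d23:-→d24:-→d25:H1  best=H1
  del 36.0.0.0/8 (clear depth 8)
  ? 16.167.124.45  path d0:-→d1:-→d2:-  best=no-route
  ? 113.0.0.0  path d0:-→d1:-→d2:-→d3:-→d4:-→d5:-→d6:-→d7:-→d8:H4  best=H4
  + 0.0.0.0/0 (H0) depth=0
  ? 36.157.160.6  path d0:H0→d1:-→d2:-→d3:-→d4:-→d5:-→d6:-→d7:-→d8:-→d9:-→d10:-→d11:-→d12:-→d13:-→d14:-→d15:-→d16:-→d17:-→d18:-→d19:H0  best=H0
  + 113.148.32.0/19 (H1) depth=19
  + 112.0.0.0/5 (H1) depth=5
  + 71.50.0.0/16 (H1) depth=16
  ? 112.0.6.166  path d0:H0→d1:-→d2:-→d3:-→d4:-→d5:H1→d6:-→d7:-  best=H1
  + 71.48.0.0/12 (H2) depth=12
  + 0.0.0.0/0 (H2) depth=0
  del 112.0.0.0/5 (clear depth 5)
  + 36.0.0.0/8 (H0) depth=8
  ? 113.148.37.171  path d0:H2→d1:-→d2:-→d3:-→d4:-→d5:-→d6:-→d7:-→d8:H4→d9:-→d10:-→d11:-→d12:H2→d13:-→d14:-→d15:-→d16:H0→d17:-→d18:-→d19:H1→d20:-  best=H1
  ? 113.148.43.11  path d0:H2→d1:-→d2:-→d3:-→d4:-→d5:-→d6:-→d7:-→d8:H4→d9:-→d10:-→d11:-→d12:H2→d13:-→d14:-→d15:-→d16:H0→d17:-→d18:-→d19:H1→d20:-→d21:-→d22:-→d23:-→d24:H3→d25:-  best=H3
  del 113.144.0.0/12 (clear depth 12)
  + 113.148.43.80/28 (H2) depth=28
  + 0.0.0.0/0 (H0) depth=0
  ? 36.157.186.0  path d0:H0→d1:-→d2:-→d3:-→d4:-→d5:-→d6:-→d7:-→d8:H0→d9:-→d10:-→d11:-→d12:-→d13:-→d14:-→d15:-→d16:-→d17:-→d18:-→d19:H0→d20:-→d21:-→d22:-→d23:-→d24:-→d25:H1  best=H1

== LOOKUPS ==
["no-route","no-route","H2","H4","H1","no-route","H4","H0","H1","H1","H3","H1"]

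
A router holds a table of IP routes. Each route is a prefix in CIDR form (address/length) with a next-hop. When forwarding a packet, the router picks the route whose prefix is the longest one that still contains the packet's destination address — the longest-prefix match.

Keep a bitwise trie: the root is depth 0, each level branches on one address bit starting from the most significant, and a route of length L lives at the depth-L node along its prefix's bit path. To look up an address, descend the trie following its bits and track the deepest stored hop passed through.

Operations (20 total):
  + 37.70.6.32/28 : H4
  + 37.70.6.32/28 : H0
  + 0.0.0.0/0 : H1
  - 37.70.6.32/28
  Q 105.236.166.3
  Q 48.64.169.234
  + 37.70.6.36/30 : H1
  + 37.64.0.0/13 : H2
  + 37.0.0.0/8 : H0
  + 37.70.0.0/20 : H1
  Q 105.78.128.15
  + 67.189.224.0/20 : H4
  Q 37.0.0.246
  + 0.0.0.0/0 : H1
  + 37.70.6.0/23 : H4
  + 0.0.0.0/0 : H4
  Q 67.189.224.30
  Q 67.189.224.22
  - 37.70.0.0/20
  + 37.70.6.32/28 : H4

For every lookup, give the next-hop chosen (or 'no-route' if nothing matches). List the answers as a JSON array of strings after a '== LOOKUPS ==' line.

Process each operation:
  add 37.70.6.32/28 -> H4 at depth 28
  add 37.70.6.32/28 -> H0 at depth 28
  add 0.0.0.0/0 -> H1 at depth 0
  del 37.70.6.32/28 (clear depth 28)
  ? 105.236.166.3  path d0:H1→d1:-  best=H1
  ? 48.64.169.234  path d0:H1→d1:-→d2:-→d3:-  best=H1
  add 37.70.6.36/30 -> H1 at depth 30
  add 37.64.0.0/13 -> H2 at depth 13
  add 37.0.0.0/8 -> H0 at depth 8
  add 37.70.0.0/20 -> H1 at depth 20
  ? 105.78.128.15  path d0:H1→d1:-  best=H1
  add 67.189.224.0/20 -> H4 at depth 20
  ? 37.0.0.246  path d0:H1→d1:-→d2:-→d3:-→d4:-→d5:-→d6:-→d7:-→d8:H0→d9:-  best=H0
  add 0.0.0.0/0 -> H1 at depth 0
  add 37.70.6.0/23 -> H4 at depth 23
  add 0.0.0.0/0 -> H4 at depth 0
  ? 67.189.224.30  path d0:H4→d1:-→d2:-→d3:-→d4:-→d5:-→d6:-→d7:-→d8:-→d9:-→d10:-→d11:-→d12:-→d13:-→d14:-→d15:-→d16:-→d17:-→d18:-→d19:-→d20:H4  best=H4
  ? 67.189.224.22  path d0:H4→d1:-→d2:-→d3:-→d4:-→d5:-→d6:-→d7:-→d8:-→d9:-→d10:-→d11:-→d12:-→d13:-→d14:-→d15:-→d16:-→d17:-→d18:-→d19:-→d20:H4  best=H4
  del 37.70.0.0/20 (clear depth 20)
  add 37.70.6.32/28 -> H4 at depth 28

== LOOKUPS ==
["H1","H1","H1","H0","H4","H4"]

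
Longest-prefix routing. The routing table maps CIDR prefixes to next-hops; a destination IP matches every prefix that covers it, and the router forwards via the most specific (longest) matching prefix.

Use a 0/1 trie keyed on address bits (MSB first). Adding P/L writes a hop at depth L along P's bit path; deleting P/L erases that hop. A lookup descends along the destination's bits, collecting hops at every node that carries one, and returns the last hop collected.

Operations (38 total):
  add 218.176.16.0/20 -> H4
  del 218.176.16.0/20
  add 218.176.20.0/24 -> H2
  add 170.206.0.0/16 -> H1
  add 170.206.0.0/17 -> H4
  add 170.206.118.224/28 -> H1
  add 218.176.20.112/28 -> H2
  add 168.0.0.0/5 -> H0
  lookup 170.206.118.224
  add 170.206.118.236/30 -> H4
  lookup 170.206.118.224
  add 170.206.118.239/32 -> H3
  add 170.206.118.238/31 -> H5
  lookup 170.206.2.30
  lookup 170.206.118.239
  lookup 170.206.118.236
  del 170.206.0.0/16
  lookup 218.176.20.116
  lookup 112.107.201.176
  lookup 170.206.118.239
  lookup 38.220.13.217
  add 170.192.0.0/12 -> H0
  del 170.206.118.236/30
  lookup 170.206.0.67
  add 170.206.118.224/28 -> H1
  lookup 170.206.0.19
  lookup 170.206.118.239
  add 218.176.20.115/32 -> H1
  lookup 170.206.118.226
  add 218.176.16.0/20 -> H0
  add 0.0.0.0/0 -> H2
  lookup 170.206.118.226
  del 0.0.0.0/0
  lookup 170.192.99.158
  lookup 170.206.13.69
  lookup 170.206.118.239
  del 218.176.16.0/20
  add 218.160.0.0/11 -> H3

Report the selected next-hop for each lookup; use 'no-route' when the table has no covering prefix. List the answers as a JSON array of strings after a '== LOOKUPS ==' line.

Apply in order:
  + 218.176.16.0/20 (H4) depth=20
  del 218.176.16.0/20 (clear depth 20)
  + 218.176.20.0/24 (H2) depth=24
  + 170.206.0.0/16 (H1) depth=16
  + 170.206.0.0/17 (H4) depth=17
  + 170.206.118.224/28 (H1) depth=28
  + 218.176.20.112/28 (H2) depth=28
  + 168.0.0.0/5 (H0) depth=5
  Q 170.206.118.224: descend 1010101011001110011101101110 ; hops seen [H0,H1,H4,H1] ; pick H1
  + 170.206.118.236/30 (H4) depth=30
  Q 170.206.118.224: descend 1010101011001110011101101110 ; hops seen [H0,H1,H4,H1] ; pick H1
  + 170.206.118.239/32 (H3) depth=32
  + 170.206.118.238/31 (H5) depth=31
  Q 170.206.2.30: descend 10101010110011100 ; hops seen [H0,H1,H4] ; pick H4
  Q 170.206.118.239: descend 10101010110011100111011011101111 ; hops seen [H0,H1,H4,H1,H4,H5,H3] ; pick H3
  Q 170.206.118.236: descend 101010101100111001110110111011 ; hops seen [H0,H1,H4,H1,H4] ; pick H4
  del 170.206.0.0/16 (clear depth 16)
  Q 218.176.20.116: descend 1101101010110000000101000111 ; hops seen [H2,H2] ; pick H2
  Q 112.107.201.176: descend ε ; hops seen [∅] ; pick no-route
  Q 170.206.118.239: descend 10101010110011100111011011101111 ; hops seen [H0,H4,H1,H4,H5,H3] ; pick H3
  Q 38.220.13.217: descend ε ; hops seen [∅] ; pick no-route
  + 170.192.0.0/12 (H0) depth=12
  del 170.206.118.236/30 (clear depth 30)
  Q 170.206.0.67: descend 10101010110011100 ; hops seen [H0,H0,H4] ; pick H4
  + 170.206.118.224/28 (H1) depth=28
  Q 170.206.0.19: descend 10101010110011100 ; hops seen [H0,H0,H4] ; pick H4
  Q 170.206.118.239: descend 10101010110011100111011011101111 ; hops seen [H0,H0,H4,H1,H5,H3] ; pick H3
  + 218.176.20.115/32 (H1) depth=32
  Q 170.206.118.226: descend 1010101011001110011101101110 ; hops seen [H0,H0,H4,H1] ; pick H1
  + 218.176.16.0/20 (H0) depth=20
  + 0.0.0.0/0 (H2) depth=0
  Q 170.206.118.226: descend 1010101011001110011101101110 ; hops seen [H2,H0,H0,H4,H1] ; pick H1
  del 0.0.0.0/0 (clear depth 0)
  Q 170.192.99.158: descend 101010101100 ; hops seen [H0,H0] ; pick H0
  Q 170.206.13.69: descend 10101010110011100 ; hops seen [H0,H0,H4] ; pick H4
  Q 170.206.118.239: descend 10101010110011100111011011101111 ; hops seen [H0,H0,H4,H1,H5,H3] ; pick H3
  del 218.176.16.0/20 (clear depth 20)
  + 218.160.0.0/11 (H3) depth=11

== LOOKUPS ==
["H1","H1","H4","H3","H4","H2","no-route","H3","no-route","H4","H4","H3","H1","H1","H0","H4","H3"]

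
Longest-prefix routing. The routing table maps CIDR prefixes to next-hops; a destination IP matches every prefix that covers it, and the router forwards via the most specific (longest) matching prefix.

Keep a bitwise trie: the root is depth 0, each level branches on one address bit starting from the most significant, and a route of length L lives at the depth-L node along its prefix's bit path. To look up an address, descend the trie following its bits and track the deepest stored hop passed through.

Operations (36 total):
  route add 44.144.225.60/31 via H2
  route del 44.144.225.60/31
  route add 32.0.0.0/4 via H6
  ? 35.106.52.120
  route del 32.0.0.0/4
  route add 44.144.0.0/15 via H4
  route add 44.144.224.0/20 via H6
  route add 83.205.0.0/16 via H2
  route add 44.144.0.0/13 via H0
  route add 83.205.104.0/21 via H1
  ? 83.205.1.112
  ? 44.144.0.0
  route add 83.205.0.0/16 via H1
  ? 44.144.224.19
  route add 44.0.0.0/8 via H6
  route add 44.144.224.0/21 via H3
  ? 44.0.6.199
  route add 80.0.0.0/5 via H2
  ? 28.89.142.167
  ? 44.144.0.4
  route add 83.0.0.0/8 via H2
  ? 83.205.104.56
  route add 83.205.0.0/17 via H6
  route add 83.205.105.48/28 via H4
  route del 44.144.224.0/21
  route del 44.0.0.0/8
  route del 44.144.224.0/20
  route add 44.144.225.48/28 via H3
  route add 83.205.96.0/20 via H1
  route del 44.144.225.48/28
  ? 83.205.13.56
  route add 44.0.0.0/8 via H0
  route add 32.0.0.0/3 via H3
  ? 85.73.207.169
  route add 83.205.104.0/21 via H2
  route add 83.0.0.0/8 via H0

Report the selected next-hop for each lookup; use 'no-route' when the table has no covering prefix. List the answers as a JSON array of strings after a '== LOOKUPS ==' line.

Apply in order:
  + 44.144.225.60/31 (H2) depth=31
  - 44.144.225.60/31 clear@31
  + 32.0.0.0/4 (H6) depth=4
  ? 35.106.52.120  path d0:-→d1:-→d2:-→d3:-→d4:H6  best=H6
  - 32.0.0.0/4 clear@4
  + 44.144.0.0/15 (H4) depth=15
  + 44.144.224.0/20 (H6) depth=20
  + 83.205.0.0/16 (H2) depth=16
  + 44.144.0.0/13 (H0) depth=13
  + 83.205.104.0/21 (H1) depth=21
  ? 83.205.1.112  path d0:-→d1:-→d2:-→d3:-→d4:-→d5:-→d6:-→d7:-→d8:-→d9:-→d10:-→d11:-→d12:-→d13:-→d14:-→d15:-→d16:H2→d17:-  best=H2
  ? 44.144.0.0  path d0:-→d1:-→d2:-→d3:-→d4:-→d5:-→d6:-→d7:-→d8:-→d9:-→d10:-→d11:-→d12:-→d13:H0→d14:-→d15:H4→d16:-  best=H4
  + 83.205.0.0/16 (H1) depth=16
  ? 44.144.224.19  path d0:-→d1:-→d2:-→d3:-→d4:-→d5:-→d6:-→d7:-→d8:-→d9:-→d10:-→d11:-→d12:-→d13:H0→d14:-→d15:H4→d16:-→d17:-→d18:-→d19:-→d20:H6→d21:-→d22:-→d23:-  best=H6
  + 44.0.0.0/8 (H6) depth=8
  + 44.144.224.0/21 (H3) depth=21
  ? 44.0.6.199  path d0:-→d1:-→d2:-→d3:-→d4:-→d5:-→d6:-→d7:-→d8:H6  best=H6
  + 80.0.0.0/5 (H2) depth=5
  ? 28.89.142.167  path d0:-→d1:-→d2:-  best=no-route
  ? 44.144.0.4  path d0:-→d1:-→d2:-→d3:-→d4:-→d5:-→d6:-→d7:-→d8:H6→d9:-→d10:-→d11:-→d12:-→d13:H0→d14:-→d15:H4→d16:-  best=H4
  + 83.0.0.0/8 (H2) depth=8
  ? 83.205.104.56  path d0:-→d1:-→d2:-→d3:-→d4:-→d5:H2→d6:-→d7:-→d8:H2→d9:-→d10:-→d11:-→d12:-→d13:-→d14:-→d15:-→d16:H1→d17:-→d18:-→d19:-→d20:-→d21:H1  best=H1
  + 83.205.0.0/17 (H6) depth=17
  + 83.205.105.48/28 (H4) depth=28
  - 44.144.224.0/21 clear@21
  - 44.0.0.0/8 clear@8
  - 44.144.224.0/20 clear@20
  + 44.144.225.48/28 (H3) depth=28
  + 83.205.96.0/20 (H1) depth=20
  - 44.144.225.48/28 clear@28
  ? 83.205.13.56  path d0:-→d1:-→d2:-→d3:-→d4:-→d5:H2→d6:-→d7:-→d8:H2→d9:-→d10:-→d11:-→d12:-→d13:-→d14:-→d15:-→d16:H1→d17:H6  best=H6
  + 44.0.0.0/8 (H0) depth=8
  + 32.0.0.0/3 (H3) depth=3
  ? 85.73.207.169  path d0:-→d1:-→d2:-→d3:-→d4:-→d5:H2  best=H2
  + 83.205.104.0/21 (H2) depth=21
  + 83.0.0.0/8 (H0) depth=8

== LOOKUPS ==
["H6","H2","H4","H6","H6","no-route","H4","H1","H6","H2"]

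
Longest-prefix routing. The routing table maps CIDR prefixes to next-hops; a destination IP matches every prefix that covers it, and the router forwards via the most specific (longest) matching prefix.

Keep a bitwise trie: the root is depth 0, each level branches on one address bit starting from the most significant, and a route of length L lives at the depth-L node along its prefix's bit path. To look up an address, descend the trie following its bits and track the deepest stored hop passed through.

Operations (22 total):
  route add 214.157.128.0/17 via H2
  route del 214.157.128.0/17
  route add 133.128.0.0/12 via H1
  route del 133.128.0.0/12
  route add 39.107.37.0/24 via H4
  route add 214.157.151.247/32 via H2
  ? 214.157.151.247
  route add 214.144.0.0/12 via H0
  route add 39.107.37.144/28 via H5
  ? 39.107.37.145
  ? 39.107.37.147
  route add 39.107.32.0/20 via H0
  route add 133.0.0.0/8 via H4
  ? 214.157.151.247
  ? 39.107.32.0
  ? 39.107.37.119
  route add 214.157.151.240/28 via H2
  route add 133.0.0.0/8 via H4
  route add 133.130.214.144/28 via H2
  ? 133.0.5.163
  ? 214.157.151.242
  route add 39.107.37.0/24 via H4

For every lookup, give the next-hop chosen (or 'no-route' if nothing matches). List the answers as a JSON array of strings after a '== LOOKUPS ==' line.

Trace:
  + 214.157.128.0/17 (H2) depth=17
  del 214.157.128.0/17 (clear depth 17)
  + 133.128.0.0/12 (H1) depth=12
  del 133.128.0.0/12 (clear depth 12)
  + 39.107.37.0/24 (H4) depth=24
  + 214.157.151.247/32 (H2) depth=32
  Q 214.157.151.247: descend 11010110100111011001011111110111 ; hops seen [H2] ; pick H2
  + 214.144.0.0/12 (H0) depth=12
  + 39.107.37.144/28 (H5) depth=28
  Q 39.107.37.145: descend 0010011101101011001001011001 ; hops seen [H4,H5] ; pick H5
  Q 39.107.37.147: descend 0010011101101011001001011001 ; hops seen [H4,H5] ; pick H5
  + 39.107.32.0/20 (H0) depth=20
  + 133.0.0.0/8 (H4) depth=8
  Q 214.157.151.247: descend 11010110100111011001011111110111 ; hops seen [H0,H2] ; pick H2
  Q 39.107.32.0: descend 001001110110101100100 ; hops seen [H0] ; pick H0
  Q 39.107.37.119: descend 001001110110101100100101 ; hops seen [H0,H4] ; pick H4
  + 214.157.151.240/28 (H2) depth=28
  + 133.0.0.0/8 (H4) depth=8
  + 133.130.214.144/28 (H2) depth=28
  Q 133.0.5.163: descend 10000101 ; hops seen [H4] ; pick H4
  Q 214.157.151.242: descend 11010110100111011001011111110 ; hops seen [H0,H2] ; pick H2
  + 39.107.37.0/24 (H4) depth=24

== LOOKUPS ==
["H2","H5","H5","H2","H0","H4","H4","H2"]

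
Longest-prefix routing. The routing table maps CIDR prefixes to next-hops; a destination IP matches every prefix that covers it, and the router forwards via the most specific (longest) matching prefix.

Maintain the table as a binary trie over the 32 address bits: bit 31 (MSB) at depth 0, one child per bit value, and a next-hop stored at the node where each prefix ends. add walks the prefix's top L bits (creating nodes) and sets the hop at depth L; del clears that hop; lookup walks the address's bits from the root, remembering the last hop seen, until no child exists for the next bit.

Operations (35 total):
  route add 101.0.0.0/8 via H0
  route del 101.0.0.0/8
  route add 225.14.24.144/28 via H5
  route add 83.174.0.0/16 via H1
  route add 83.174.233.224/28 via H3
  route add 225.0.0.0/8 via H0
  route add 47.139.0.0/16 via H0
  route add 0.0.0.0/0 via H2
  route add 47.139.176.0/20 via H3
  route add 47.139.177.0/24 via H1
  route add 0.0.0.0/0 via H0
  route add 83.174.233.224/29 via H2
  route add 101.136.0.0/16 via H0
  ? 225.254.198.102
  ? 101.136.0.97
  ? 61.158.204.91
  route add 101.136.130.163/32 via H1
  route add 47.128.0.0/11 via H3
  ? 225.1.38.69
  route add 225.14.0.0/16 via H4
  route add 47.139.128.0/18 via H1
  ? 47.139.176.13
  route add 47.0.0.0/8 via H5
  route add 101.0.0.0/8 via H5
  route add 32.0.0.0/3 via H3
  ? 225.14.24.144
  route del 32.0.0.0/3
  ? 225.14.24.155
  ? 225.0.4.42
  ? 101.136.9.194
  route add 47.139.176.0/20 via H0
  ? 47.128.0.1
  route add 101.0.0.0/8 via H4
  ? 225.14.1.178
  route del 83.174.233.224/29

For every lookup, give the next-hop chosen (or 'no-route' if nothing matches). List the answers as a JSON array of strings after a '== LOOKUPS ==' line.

Trace:
  + 101.0.0.0/8 (H0) depth=8
  - 101.0.0.0/8 clear@8
  + 225.14.24.144/28 (H5) depth=28
  + 83.174.0.0/16 (H1) depth=16
  + 83.174.233.224/28 (H3) depth=28
  + 225.0.0.0/8 (H0) depth=8
  + 47.139.0.0/16 (H0) depth=16
  + 0.0.0.0/0 (H2) depth=0
  + 47.139.176.0/20 (H3) depth=20
  + 47.139.177.0/24 (H1) depth=24
  + 0.0.0.0/0 (H0) depth=0
  + 83.174.233.224/29 (H2) depth=29
  + 101.136.0.0/16 (H0) depth=16
  ? 225.254.198.102  path d0:H0→d1:-→d2:-→d3:-→d4:-→d5:-→d6:-→d7:-→d8:H0  best=H0
  ? 101.136.0.97  path d0:H0→d1:-→d2:-→d3:-→d4:-→d5:-→d6:-→d7:-→d8:-→d9:-→d10:-→d11:-→d12:-→d13:-→d14:-→d15:-→d16:H0  best=H0
  ? 61.158.204.91  path d0:H0→d1:-→d2:-→d3:-  best=H0
  + 101.136.130.163/32 (H1) depth=32
  + 47.128.0.0/11 (H3) depth=11
  ? 225.1.38.69  path d0:H0→d1:-→d2:-→d3:-→d4:-→d5:-→d6:-→d7:-→d8:H0→d9:-→d10:-→d11:-→d12:-  best=H0
  + 225.14.0.0/16 (H4) depth=16
  + 47.139.128.0/18 (H1) depth=18
  ? 47.139.176.13  path d0:H0→d1:-→d2:-→d3:-→d4:-→d5:-→d6:-→d7:-→d8:-→d9:-→d10:-→d11:H3→d12:-→d13:-→d14:-→d15:-→d16:H0→d17:-→d18:H1→d19:-→d20:H3→d21:-→d22:-→d23:-  best=H3
  + 47.0.0.0/8 (H5) depth=8
  + 101.0.0.0/8 (H5) depth=8
  + 32.0.0.0/3 (H3) depth=3
  ? 225.14.24.144  path d0:H0→d1:-→d2:-→d3:-→d4:-→d5:-→d6:-→d7:-→d8:H0→d9:-→d10:-→d11:-→d12:-→d13:-→d14:-→d15:-→d16:H4→d17:-→d18:-→d19:-→d20:-→d21:-→d22:-→d23:-→d24:-→d25:-→d26:-→d27:-→d28:H5  best=H5
  - 32.0.0.0/3 clear@3
  ? 225.14.24.155  path d0:H0→d1:-→d2:-→d3:-→d4:-→d5:-→d6:-→d7:-→d8:H0→d9:-→d10:-→d11:-→d12:-→d13:-→d14:-→d15:-→d16:H4→d17:-→d18:-→d19:-→d20:-→d21:-→d22:-→d23:-→d24:-→d25:-→d26:-→d27:-→d28:H5  best=H5
  ? 225.0.4.42  path d0:H0→d1:-→d2:-→d3:-→d4:-→d5:-→d6:-→d7:-→d8:H0→d9:-→d10:-→d11:-→d12:-  best=H0
  ? 101.136.9.194  path d0:H0→d1:-→d2:-→d3:-→d4:-→d5:-→d6:-→d7:-→d8:H5→d9:-→d10:-→d11:-→d12:-→d13:-→d14:-→d15:-→d16:H0  best=H0
  + 47.139.176.0/20 (H0) depth=20
  ? 47.128.0.1  path d0:H0→d1:-→d2:-→d3:-→d4:-→d5:-→d6:-→d7:-→d8:H5→d9:-→d10:-→d11:H3→d12:-  best=H3
  + 101.0.0.0/8 (H4) depth=8
  ? 225.14.1.178  path d0:H0→d1:-→d2:-→d3:-→d4:-→d5:-→d6:-→d7:-→d8:H0→d9:-→d10:-→d11:-→d12:-→d13:-→d14:-→d15:-→d16:H4→d17:-→d18:-→d19:-  best=H4
  - 83.174.233.224/29 clear@29

== LOOKUPS ==
["H0","H0","H0","H0","H3","H5","H5","H0","H0","H3","H4"]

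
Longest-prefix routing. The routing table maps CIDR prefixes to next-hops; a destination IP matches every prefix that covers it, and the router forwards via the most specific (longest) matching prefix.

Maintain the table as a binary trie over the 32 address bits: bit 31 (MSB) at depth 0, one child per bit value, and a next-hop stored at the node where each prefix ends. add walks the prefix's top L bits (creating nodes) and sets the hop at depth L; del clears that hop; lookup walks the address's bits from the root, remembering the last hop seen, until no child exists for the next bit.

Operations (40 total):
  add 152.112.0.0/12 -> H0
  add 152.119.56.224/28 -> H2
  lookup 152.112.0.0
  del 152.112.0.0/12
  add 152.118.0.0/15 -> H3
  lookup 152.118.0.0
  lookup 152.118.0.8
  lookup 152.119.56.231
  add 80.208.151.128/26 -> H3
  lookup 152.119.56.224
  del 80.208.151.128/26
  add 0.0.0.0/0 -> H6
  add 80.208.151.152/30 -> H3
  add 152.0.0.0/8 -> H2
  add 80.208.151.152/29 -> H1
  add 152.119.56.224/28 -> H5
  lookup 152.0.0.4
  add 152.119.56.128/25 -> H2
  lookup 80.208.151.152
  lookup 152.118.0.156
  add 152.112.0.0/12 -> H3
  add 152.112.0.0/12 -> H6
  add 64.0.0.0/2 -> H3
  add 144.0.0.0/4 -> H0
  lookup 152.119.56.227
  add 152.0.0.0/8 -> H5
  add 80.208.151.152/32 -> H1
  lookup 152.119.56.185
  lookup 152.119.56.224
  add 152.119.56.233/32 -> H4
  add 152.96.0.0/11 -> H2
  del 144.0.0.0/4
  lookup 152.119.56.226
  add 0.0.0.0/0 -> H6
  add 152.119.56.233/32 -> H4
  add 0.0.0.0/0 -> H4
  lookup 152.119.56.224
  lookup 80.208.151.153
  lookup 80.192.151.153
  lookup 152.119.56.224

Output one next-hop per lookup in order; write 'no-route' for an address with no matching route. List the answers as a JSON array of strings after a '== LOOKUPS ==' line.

Trace:
  + 152.112.0.0/12 (H0) depth=12
  + 152.119.56.224/28 (H2) depth=28
  ? 152.112.0.0  path d0:-→d1:-→d2:-→d3:-→d4:-→d5:-→d6:-→d7:-→d8:-→d9:-→d10:-→d11:-→d12:H0→d13:-  best=H0
  del 152.112.0.0/12 (clear depth 12)
  + 152.118.0.0/15 (H3) depth=15
  ? 152.118.0.0  path d0:-→d1:-→d2:-→d3:-→d4:-→d5:-→d6:-→d7:-→d8:-→d9:-→d10:-→d11:-→d12:-→d13:-→d14:-→d15:H3  best=H3
  ? 152.118.0.8  path d0:-→d1:-→d2:-→d3:-→d4:-→d5:-→d6:-→d7:-→d8:-→d9:-→d10:-→d11:-→d12:-→d13:-→d14:-→d15:H3  best=H3
  ? 152.119.56.231  path d0:-→d1:-→d2:-→d3:-→d4:-→d5:-→d6:-→d7:-→d8:-→d9:-→d10:-→d11:-→d12:-→d13:-→d14:-→d15:H3→d16:-→d17:-→d18:-→d19:-→d20:-→d21:-→d22:-→d23:-→d24:-→d25:-→d26:-→d27:-→d28:H2  best=H2
  + 80.208.151.128/26 (H3) depth=26
  ? 152.119.56.224  path d0:-→d1:-→d2:-→d3:-→d4:-→d5:-→d6:-→d7:-→d8:-→d9:-→d10:-→d11:-→d12:-→d13:-→d14:-→d15:H3→d16:-→d17:-→d18:-→d19:-→d20:-→d21:-→d22:-→d23:-→d24:-→d25:-→d26:-→d27:-→d28:H2  best=H2
  del 80.208.151.128/26 (clear depth 26)
  + 0.0.0.0/0 (H6) depth=0
  + 80.208.151.152/30 (H3) depth=30
  + 152.0.0.0/8 (H2) depth=8
  + 80.208.151.152/29 (H1) depth=29
  + 152.119.56.224/28 (H5) depth=28
  ? 152.0.0.4  path d0:H6→d1:-→d2:-→d3:-→d4:-→d5:-→d6:-→d7:-→d8:H2→d9:-  best=H2
  + 152.119.56.128/25 (H2) depth=25
  ? 80.208.151.152  path d0:H6→d1:-→d2:-→d3:-→d4:-→d5:-→d6:-→d7:-→d8:-→d9:-→d10:-→d11:-→d12:-→d13:-→d14:-→d15:-→d16:-→d17:-→d18:-→d19:-→d20:-→d21:-→d22:-→d23:-→d24:-→d25:-→d26:-→d27:-→d28:-→d29:H1→d30:H3  best=H3
  ? 152.118.0.156  path d0:H6→d1:-→d2:-→d3:-→d4:-→d5:-→d6:-→d7:-→d8:H2→d9:-→d10:-→d11:-→d12:-→d13:-→d14:-→d15:H3  best=H3
  + 152.112.0.0/12 (H3) depth=12
  + 152.112.0.0/12 (H6) depth=12
  + 64.0.0.0/2 (H3) depth=2
  + 144.0.0.0/4 (H0) depth=4
  ? 152.119.56.227  path d0:H6→d1:-→d2:-→d3:-→d4:H0→d5:-→d6:-→d7:-→d8:H2→d9:-→d10:-→d11:-→d12:H6→d13:-→d14:-→d15:H3→d16:-→d17:-→d18:-→d19:-→d20:-→d21:-→d22:-→d23:-→d24:-→d25:H2→d26:-→d27:-→d28:H5  best=H5
  + 152.0.0.0/8 (H5) depth=8
  + 80.208.151.152/32 (H1) depth=32
  ? 152.119.56.185  path d0:H6→d1:-→d2:-→d3:-→d4:H0→d5:-→d6:-→d7:-→d8:H5→d9:-→d10:-→d11:-→d12:H6→d13:-→d14:-→d15:H3→d16:-→d17:-→d18:-→d19:-→d20:-→d21:-→d22:-→d23:-→d24:-→d25:H2  best=H2
  ? 152.119.56.224  path d0:H6→d1:-→d2:-→d3:-→d4:H0→d5:-→d6:-→d7:-→d8:H5→d9:-→d10:-→d11:-→d12:H6→d13:-→d14:-→d15:H3→d16:-→d17:-→d18:-→d19:-→d20:-→d21:-→d22:-→d23:-→d24:-→d25:H2→d26:-→d27:-→d28:H5  best=H5
  + 152.119.56.233/32 (H4) depth=32
  + 152.96.0.0/11 (H2) depth=11
  del 144.0.0.0/4 (clear depth 4)
  ? 152.119.56.226  path d0:H6→d1:-→d2:-→d3:-→d4:-→d5:-→d6:-→d7:-→d8:H5→d9:-→d10:-→d11:H2→d12:H6→d13:-→d14:-→d15:H3→d16:-→d17:-→d18:-→d19:-→d20:-→d21:-→d22:-→d23:-→d24:-→d25:H2→d26:-→d27:-→d28:H5  best=H5
  + 0.0.0.0/0 (H6) depth=0
  + 152.119.56.233/32 (H4) depth=32
  + 0.0.0.0/0 (H4) depth=0
  ? 152.119.56.224  path d0:H4→d1:-→d2:-→d3:-→d4:-→d5:-→d6:-→d7:-→d8:H5→d9:-→d10:-→d11:H2→d12:H6→d13:-→d14:-→d15:H3→d16:-→d17:-→d18:-→d19:-→d20:-→d21:-→d22:-→d23:-→d24:-→d25:H2→d26:-→d27:-→d28:H5  best=H5
  ? 80.208.151.153  path d0:H4→d1:-→d2:H3→d3:-→d4:-→d5:-→d6:-→d7:-→d8:-→d9:-→d10:-→d11:-→d12:-→d13:-→d14:-→d15:-→d16:-→d17:-→d18:-→d19:-→d20:-→d21:-→d22:-→d23:-→d24:-→d25:-→d26:-→d27:-→d28:-→d29:H1→d30:H3→d31:-  best=H3
  ? 80.192.151.153  path d0:H4→d1:-→d2:H3→d3:-→d4:-→d5:-→d6:-→d7:-→d8:-→d9:-→d10:-→d11:-  best=H3
  ? 152.119.56.224  path d0:H4→d1:-→d2:-→d3:-→d4:-→d5:-→d6:-→d7:-→d8:H5→d9:-→d10:-→d11:H2→d12:H6→d13:-→d14:-→d15:H3→d16:-→d17:-→d18:-→d19:-→d20:-→d21:-→d22:-→d23:-→d24:-→d25:H2→d26:-→d27:-→d28:H5  best=H5

== LOOKUPS ==
["H0","H3","H3","H2","H2","H2","H3","H3","H5","H2","H5","H5","H5","H3","H3","H5"]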